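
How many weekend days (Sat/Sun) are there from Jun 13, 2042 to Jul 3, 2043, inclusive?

Jun 13, 2042 is a Friday.
From Jun 13, 2042 to Jul 3, 2043 is 386 days inclusive.
386 = 7 × 55 + 1, so there are 55 full weeks plus 1 extra day.
Each full week contributes 2 weekend days (Sat, Sun): 55 × 2 = 110.
The 1 extra day is Friday — none qualify.
Total: 110 + 0 = 110.

110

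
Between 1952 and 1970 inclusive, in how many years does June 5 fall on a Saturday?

2

Day of week of June 5 in each year:
1952: Thu, 1953: Fri, 1954: Sat ✓, 1955: Sun, 1956: Tue, 1957: Wed, 1958: Thu, 1959: Fri, 1960: Sun, 1961: Mon, 1962: Tue, 1963: Wed, 1964: Fri, 1965: Sat ✓, 1966: Sun, 1967: Mon, 1968: Wed, 1969: Thu, 1970: Fri
Saturdays: 1954, 1965.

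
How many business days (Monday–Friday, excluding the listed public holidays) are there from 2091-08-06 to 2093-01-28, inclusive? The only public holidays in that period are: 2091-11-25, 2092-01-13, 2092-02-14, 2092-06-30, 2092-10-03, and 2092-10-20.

2091-08-06 is a Monday.
The range spans 542 days (inclusive of both endpoints).
542 = 7 × 77 + 3, so there are 77 full weeks plus 3 extra days.
Each full week contributes 5 weekdays (Mon–Fri): 77 × 5 = 385.
The 3 extra days are Mon, Tue, Wed — 3 of them qualify.
Total: 385 + 3 = 388.
Holidays: 2091-11-25 (Sun); 2092-01-13 (Sun); 2092-02-14 (Thu); 2092-06-30 (Mon); 2092-10-03 (Fri); 2092-10-20 (Mon).
4 of the 6 holidays fall on weekdays; the rest are weekends and were already excluded.
Business days: 388 − 4 = 384.

384 business days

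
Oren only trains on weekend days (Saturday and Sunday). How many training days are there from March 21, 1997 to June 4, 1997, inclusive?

22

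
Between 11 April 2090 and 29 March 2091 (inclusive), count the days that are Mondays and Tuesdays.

101

11 April 2090 is a Tuesday.
That's 353 days from start to end, counting both.
353 = 7 × 50 + 3, so there are 50 full weeks plus 3 extra days.
Each full week contributes 2 days from the set (Mon, Tue): 50 × 2 = 100.
The 3 extra days are Tue, Wed, Thu — 1 of them qualifies.
Total: 100 + 1 = 101.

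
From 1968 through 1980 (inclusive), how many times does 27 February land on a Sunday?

Day of week of February 27 in each year:
1968: Tue, 1969: Thu, 1970: Fri, 1971: Sat, 1972: Sun ✓, 1973: Tue, 1974: Wed, 1975: Thu, 1976: Fri, 1977: Sun ✓, 1978: Mon, 1979: Tue, 1980: Wed
Sundays: 1972, 1977.

2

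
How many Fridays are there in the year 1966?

January 1, 1966 is a Saturday.
From January 1, 1966 to December 31, 1966 is 365 days inclusive.
365 = 7 × 52 + 1, so there are 52 full weeks plus 1 extra day.
Each full week contributes one Friday: 52 so far.
The 1 extra day is Saturday — none qualify.
Total: 52 + 0 = 52.

52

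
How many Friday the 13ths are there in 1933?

2

The 13th falls on a Friday when the month's 13th has weekday Fri.
Jan 13 is Fri ✓; Feb 13 is Mon; Mar 13 is Mon; Apr 13 is Thu; May 13 is Sat; Jun 13 is Tue; Jul 13 is Thu; Aug 13 is Sun; Sep 13 is Wed; Oct 13 is Fri ✓; Nov 13 is Mon; Dec 13 is Wed.
Friday the 13ths: Jan, Oct.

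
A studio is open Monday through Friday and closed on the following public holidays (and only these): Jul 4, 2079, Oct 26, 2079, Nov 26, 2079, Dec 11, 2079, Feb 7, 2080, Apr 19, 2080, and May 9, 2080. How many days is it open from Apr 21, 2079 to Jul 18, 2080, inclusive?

Apr 21, 2079 is a Friday.
The range spans 455 days (inclusive of both endpoints).
455 = 7 × 65, so the span is exactly 65 full weeks.
Each full week contributes 5 weekdays (Mon–Fri): 65 × 5 = 325.
Holidays: Jul 4, 2079 (Tue); Oct 26, 2079 (Thu); Nov 26, 2079 (Sun); Dec 11, 2079 (Mon); Feb 7, 2080 (Wed); Apr 19, 2080 (Fri); May 9, 2080 (Thu).
6 of the 7 holidays fall on weekdays; the rest are weekends and were already excluded.
Business days: 325 − 6 = 319.

319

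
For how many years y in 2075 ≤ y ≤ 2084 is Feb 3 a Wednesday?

Day of week of February 3 in each year:
2075: Sun, 2076: Mon, 2077: Wed ✓, 2078: Thu, 2079: Fri, 2080: Sat, 2081: Mon, 2082: Tue, 2083: Wed ✓, 2084: Thu
Wednesdays: 2077, 2083.

2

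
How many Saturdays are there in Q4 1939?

Oct 1, 1939 is a Sunday.
The range spans 92 days (inclusive of both endpoints).
92 = 7 × 13 + 1, so there are 13 full weeks plus 1 extra day.
Each full week contributes one Saturday: 13 so far.
The 1 extra day is Sunday — none qualify.
Total: 13 + 0 = 13.

13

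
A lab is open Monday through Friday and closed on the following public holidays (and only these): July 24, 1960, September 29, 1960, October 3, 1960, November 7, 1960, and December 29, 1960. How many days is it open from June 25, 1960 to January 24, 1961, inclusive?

June 25, 1960 is a Saturday.
From June 25, 1960 to January 24, 1961 is 214 days inclusive.
214 = 7 × 30 + 4, so there are 30 full weeks plus 4 extra days.
Each full week contributes 5 weekdays (Mon–Fri): 30 × 5 = 150.
The 4 extra days are Saturday, Sunday, Monday, Tuesday — 2 of them qualify.
Total: 150 + 2 = 152.
Holidays: July 24, 1960 (Sun); September 29, 1960 (Thu); October 3, 1960 (Mon); November 7, 1960 (Mon); December 29, 1960 (Thu).
4 of the 5 holidays fall on weekdays; the rest are weekends and were already excluded.
Business days: 152 − 4 = 148.

148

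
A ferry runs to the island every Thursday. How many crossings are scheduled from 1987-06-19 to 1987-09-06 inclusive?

1987-06-19 is a Friday.
The range spans 80 days (inclusive of both endpoints).
80 = 7 × 11 + 3, so there are 11 full weeks plus 3 extra days.
Each full week contributes one Thursday: 11 so far.
The 3 extra days are Fri, Sat, Sun — none qualify.
Total: 11 + 0 = 11.

11 Thursdays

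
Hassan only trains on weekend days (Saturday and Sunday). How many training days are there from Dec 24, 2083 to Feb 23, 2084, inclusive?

18

Dec 24, 2083 is a Friday.
From Dec 24, 2083 to Feb 23, 2084 is 62 days inclusive.
62 = 7 × 8 + 6, so there are 8 full weeks plus 6 extra days.
Each full week contributes 2 weekend days (Sat, Sun): 8 × 2 = 16.
The 6 extra days are Fri, Sat, Sun, Mon, Tue, Wed — 2 of them qualify.
Total: 16 + 2 = 18.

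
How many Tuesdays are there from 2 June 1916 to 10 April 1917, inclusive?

45

2 June 1916 is a Friday.
From 2 June 1916 to 10 April 1917 is 313 days inclusive.
313 = 7 × 44 + 5, so there are 44 full weeks plus 5 extra days.
Each full week contributes one Tuesday: 44 so far.
The 5 extra days are Fri, Sat, Sun, Mon, Tue — 1 of them qualifies.
Total: 44 + 1 = 45.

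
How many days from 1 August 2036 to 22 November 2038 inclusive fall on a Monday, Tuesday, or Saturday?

1 August 2036 is a Friday.
From 1 August 2036 to 22 November 2038 is 844 days inclusive.
844 = 7 × 120 + 4, so there are 120 full weeks plus 4 extra days.
Each full week contributes 3 days from the set (Mon, Tue, Sat): 120 × 3 = 360.
The 4 extra days are Friday, Saturday, Sunday, Monday — 2 of them qualify.
Total: 360 + 2 = 362.

362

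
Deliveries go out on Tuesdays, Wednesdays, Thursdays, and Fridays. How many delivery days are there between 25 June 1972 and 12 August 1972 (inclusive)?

28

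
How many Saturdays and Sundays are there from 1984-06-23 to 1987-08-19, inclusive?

330

1984-06-23 is a Saturday.
That's 1153 days from start to end, counting both.
1153 = 7 × 164 + 5, so there are 164 full weeks plus 5 extra days.
Each full week contributes 2 weekend days (Sat, Sun): 164 × 2 = 328.
The 5 extra days are Sat, Sun, Mon, Tue, Wed — 2 of them qualify.
Total: 328 + 2 = 330.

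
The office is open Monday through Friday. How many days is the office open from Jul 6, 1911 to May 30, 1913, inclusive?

497 weekdays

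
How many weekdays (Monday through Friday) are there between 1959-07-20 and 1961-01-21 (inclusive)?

395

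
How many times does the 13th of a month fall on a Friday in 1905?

2

The 13th falls on a Friday when the month's 13th has weekday Fri.
Jan 13 is Fri ✓; Feb 13 is Mon; Mar 13 is Mon; Apr 13 is Thu; May 13 is Sat; Jun 13 is Tue; Jul 13 is Thu; Aug 13 is Sun; Sep 13 is Wed; Oct 13 is Fri ✓; Nov 13 is Mon; Dec 13 is Wed.
Friday the 13ths: Jan, Oct.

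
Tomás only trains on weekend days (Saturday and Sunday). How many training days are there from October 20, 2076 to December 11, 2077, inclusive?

119

October 20, 2076 is a Tuesday.
The range spans 418 days (inclusive of both endpoints).
418 = 7 × 59 + 5, so there are 59 full weeks plus 5 extra days.
Each full week contributes 2 weekend days (Sat, Sun): 59 × 2 = 118.
The 5 extra days are Tuesday, Wednesday, Thursday, Friday, Saturday — 1 of them qualifies.
Total: 118 + 1 = 119.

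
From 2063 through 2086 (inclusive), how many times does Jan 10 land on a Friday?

3

Day of week of January 10 in each year:
2063: Wed, 2064: Thu, 2065: Sat, 2066: Sun, 2067: Mon, 2068: Tue, 2069: Thu, 2070: Fri ✓, 2071: Sat, 2072: Sun, 2073: Tue, 2074: Wed, 2075: Thu, 2076: Fri ✓, 2077: Sun, 2078: Mon, 2079: Tue, 2080: Wed, 2081: Fri ✓, 2082: Sat, 2083: Sun, 2084: Mon, 2085: Wed, 2086: Thu
Fridays: 2070, 2076, 2081.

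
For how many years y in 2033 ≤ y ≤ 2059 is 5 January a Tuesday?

Day of week of January 5 in each year:
2033: Wed, 2034: Thu, 2035: Fri, 2036: Sat, 2037: Mon, 2038: Tue ✓, 2039: Wed, 2040: Thu, 2041: Sat, 2042: Sun, 2043: Mon, 2044: Tue ✓, 2045: Thu, 2046: Fri, 2047: Sat, 2048: Sun, 2049: Tue ✓, 2050: Wed, 2051: Thu, 2052: Fri, 2053: Sun, 2054: Mon, 2055: Tue ✓, 2056: Wed, 2057: Fri, 2058: Sat, 2059: Sun
Tuesdays: 2038, 2044, 2049, 2055.

4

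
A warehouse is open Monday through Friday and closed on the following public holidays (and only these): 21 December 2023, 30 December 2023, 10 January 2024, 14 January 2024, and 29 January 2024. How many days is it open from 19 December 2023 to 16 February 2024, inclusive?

19 December 2023 is a Tuesday.
The range spans 60 days (inclusive of both endpoints).
60 = 7 × 8 + 4, so there are 8 full weeks plus 4 extra days.
Each full week contributes 5 weekdays (Mon–Fri): 8 × 5 = 40.
The 4 extra days are Tuesday, Wednesday, Thursday, Friday — 4 of them qualify.
Total: 40 + 4 = 44.
Holidays: 21 December 2023 (Thu); 30 December 2023 (Sat); 10 January 2024 (Wed); 14 January 2024 (Sun); 29 January 2024 (Mon).
3 of the 5 holidays fall on weekdays; the rest are weekends and were already excluded.
Business days: 44 − 3 = 41.

41 working days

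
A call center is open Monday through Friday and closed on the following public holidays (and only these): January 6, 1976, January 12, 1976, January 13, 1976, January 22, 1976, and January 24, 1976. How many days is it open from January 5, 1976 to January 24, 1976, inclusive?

11

January 5, 1976 is a Monday.
From January 5, 1976 to January 24, 1976 is 20 days inclusive.
20 = 7 × 2 + 6, so there are 2 full weeks plus 6 extra days.
Each full week contributes 5 weekdays (Mon–Fri): 2 × 5 = 10.
The 6 extra days are Monday, Tuesday, Wednesday, Thursday, Friday, Saturday — 5 of them qualify.
Total: 10 + 5 = 15.
Holidays: January 6, 1976 (Tue); January 12, 1976 (Mon); January 13, 1976 (Tue); January 22, 1976 (Thu); January 24, 1976 (Sat).
4 of the 5 holidays fall on weekdays; the rest are weekends and were already excluded.
Business days: 15 − 4 = 11.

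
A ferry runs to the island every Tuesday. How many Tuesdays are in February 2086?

4

1 February 2086 is a Friday.
That's 28 days from start to end, counting both.
28 = 7 × 4, so the span is exactly 4 full weeks.
Each full week contributes one Tuesday: 4 so far.
Total: 4.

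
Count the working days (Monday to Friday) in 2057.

261

January 1, 2057 is a Monday.
The range spans 365 days (inclusive of both endpoints).
365 = 7 × 52 + 1, so there are 52 full weeks plus 1 extra day.
Each full week contributes 5 weekdays (Mon–Fri): 52 × 5 = 260.
The 1 extra day is Monday — 1 of them qualifies.
Total: 260 + 1 = 261.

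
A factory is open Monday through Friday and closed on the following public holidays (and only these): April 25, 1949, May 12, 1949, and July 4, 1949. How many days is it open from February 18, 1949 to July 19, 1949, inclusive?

105 business days

February 18, 1949 is a Friday.
From February 18, 1949 to July 19, 1949 is 152 days inclusive.
152 = 7 × 21 + 5, so there are 21 full weeks plus 5 extra days.
Each full week contributes 5 weekdays (Mon–Fri): 21 × 5 = 105.
The 5 extra days are Friday, Saturday, Sunday, Monday, Tuesday — 3 of them qualify.
Total: 105 + 3 = 108.
Holidays: April 25, 1949 (Mon); May 12, 1949 (Thu); July 4, 1949 (Mon).
All 3 holidays fall on weekdays, so subtract 3.
Business days: 108 − 3 = 105.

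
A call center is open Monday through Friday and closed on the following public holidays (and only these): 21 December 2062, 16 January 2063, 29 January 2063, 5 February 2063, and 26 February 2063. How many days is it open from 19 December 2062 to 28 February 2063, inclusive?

47

19 December 2062 is a Tuesday.
That's 72 days from start to end, counting both.
72 = 7 × 10 + 2, so there are 10 full weeks plus 2 extra days.
Each full week contributes 5 weekdays (Mon–Fri): 10 × 5 = 50.
The 2 extra days are Tue, Wed — 2 of them qualify.
Total: 50 + 2 = 52.
Holidays: 21 December 2062 (Thu); 16 January 2063 (Tue); 29 January 2063 (Mon); 5 February 2063 (Mon); 26 February 2063 (Mon).
All 5 holidays fall on weekdays, so subtract 5.
Business days: 52 − 5 = 47.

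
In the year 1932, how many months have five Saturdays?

A month has five Saturdays exactly when Saturday falls within its first (length − 28) days.
Jan: 31 days, starts Fri → 5 of Fri, Sat, Sun ✓
Feb: 29 days, starts Mon → 5 of Mon
Mar: 31 days, starts Tue → 5 of Tue, Wed, Thu
Apr: 30 days, starts Fri → 5 of Fri, Sat ✓
May: 31 days, starts Sun → 5 of Sun, Mon, Tue
Jun: 30 days, starts Wed → 5 of Wed, Thu
Jul: 31 days, starts Fri → 5 of Fri, Sat, Sun ✓
Aug: 31 days, starts Mon → 5 of Mon, Tue, Wed
Sep: 30 days, starts Thu → 5 of Thu, Fri
Oct: 31 days, starts Sat → 5 of Sat, Sun, Mon ✓
Nov: 30 days, starts Tue → 5 of Tue, Wed
Dec: 31 days, starts Thu → 5 of Thu, Fri, Sat ✓
Months with five Saturdays: Jan, Apr, Jul, Oct, Dec.

5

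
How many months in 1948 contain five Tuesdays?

A month has five Tuesdays exactly when Tuesday falls within its first (length − 28) days.
Jan: 31 days, starts Thu → 5 of Thu, Fri, Sat
Feb: 29 days, starts Sun → 5 of Sun
Mar: 31 days, starts Mon → 5 of Mon, Tue, Wed ✓
Apr: 30 days, starts Thu → 5 of Thu, Fri
May: 31 days, starts Sat → 5 of Sat, Sun, Mon
Jun: 30 days, starts Tue → 5 of Tue, Wed ✓
Jul: 31 days, starts Thu → 5 of Thu, Fri, Sat
Aug: 31 days, starts Sun → 5 of Sun, Mon, Tue ✓
Sep: 30 days, starts Wed → 5 of Wed, Thu
Oct: 31 days, starts Fri → 5 of Fri, Sat, Sun
Nov: 30 days, starts Mon → 5 of Mon, Tue ✓
Dec: 31 days, starts Wed → 5 of Wed, Thu, Fri
Months with five Tuesdays: Mar, Jun, Aug, Nov.

4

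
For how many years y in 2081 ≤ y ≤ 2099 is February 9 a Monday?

Day of week of February 9 in each year:
2081: Sun, 2082: Mon ✓, 2083: Tue, 2084: Wed, 2085: Fri, 2086: Sat, 2087: Sun, 2088: Mon ✓, 2089: Wed, 2090: Thu, 2091: Fri, 2092: Sat, 2093: Mon ✓, 2094: Tue, 2095: Wed, 2096: Thu, 2097: Sat, 2098: Sun, 2099: Mon ✓
Mondays: 2082, 2088, 2093, 2099.

4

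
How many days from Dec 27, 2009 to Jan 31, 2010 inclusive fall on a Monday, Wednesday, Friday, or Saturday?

20

Dec 27, 2009 is a Sunday.
That's 36 days from start to end, counting both.
36 = 7 × 5 + 1, so there are 5 full weeks plus 1 extra day.
Each full week contributes 4 days from the set (Mon, Wed, Fri, Sat): 5 × 4 = 20.
The 1 extra day is Sunday — none qualify.
Total: 20 + 0 = 20.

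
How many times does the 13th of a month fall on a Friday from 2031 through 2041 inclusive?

19

Friday-the-13ths by year:
2031: Jun
2032: Feb, Aug
2033: May
2034: Jan, Oct
2035: Apr, Jul
2036: Jun
2037: Feb, Mar, Nov
2038: Aug
2039: May
2040: Jan, Apr, Jul
2041: Sep, Dec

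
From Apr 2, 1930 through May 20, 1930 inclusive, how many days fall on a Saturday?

7 Saturdays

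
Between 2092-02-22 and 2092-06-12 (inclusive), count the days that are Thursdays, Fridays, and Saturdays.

2092-02-22 is a Friday.
The range spans 112 days (inclusive of both endpoints).
112 = 7 × 16, so the span is exactly 16 full weeks.
Each full week contributes 3 days from the set (Thu, Fri, Sat): 16 × 3 = 48.
Total: 48.

48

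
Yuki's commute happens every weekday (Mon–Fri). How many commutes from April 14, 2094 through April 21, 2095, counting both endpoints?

267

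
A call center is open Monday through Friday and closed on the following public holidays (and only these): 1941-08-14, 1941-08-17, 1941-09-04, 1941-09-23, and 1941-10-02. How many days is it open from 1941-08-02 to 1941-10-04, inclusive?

1941-08-02 is a Saturday.
That's 64 days from start to end, counting both.
64 = 7 × 9 + 1, so there are 9 full weeks plus 1 extra day.
Each full week contributes 5 weekdays (Mon–Fri): 9 × 5 = 45.
The 1 extra day is Saturday — none qualify.
Total: 45 + 0 = 45.
Holidays: 1941-08-14 (Thu); 1941-08-17 (Sun); 1941-09-04 (Thu); 1941-09-23 (Tue); 1941-10-02 (Thu).
4 of the 5 holidays fall on weekdays; the rest are weekends and were already excluded.
Business days: 45 − 4 = 41.

41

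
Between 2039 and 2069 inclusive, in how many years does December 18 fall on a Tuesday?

5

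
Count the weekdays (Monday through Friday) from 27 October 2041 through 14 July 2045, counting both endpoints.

970

27 October 2041 is a Sunday.
That's 1357 days from start to end, counting both.
1357 = 7 × 193 + 6, so there are 193 full weeks plus 6 extra days.
Each full week contributes 5 weekdays (Mon–Fri): 193 × 5 = 965.
The 6 extra days are Sunday, Monday, Tuesday, Wednesday, Thursday, Friday — 5 of them qualify.
Total: 965 + 5 = 970.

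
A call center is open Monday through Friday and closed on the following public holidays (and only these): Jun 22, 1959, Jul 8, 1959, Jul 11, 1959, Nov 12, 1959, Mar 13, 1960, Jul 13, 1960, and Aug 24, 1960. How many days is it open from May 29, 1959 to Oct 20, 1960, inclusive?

May 29, 1959 is a Friday.
From May 29, 1959 to Oct 20, 1960 is 511 days inclusive.
511 = 7 × 73, so the span is exactly 73 full weeks.
Each full week contributes 5 weekdays (Mon–Fri): 73 × 5 = 365.
Total: 365.
Holidays: Jun 22, 1959 (Mon); Jul 8, 1959 (Wed); Jul 11, 1959 (Sat); Nov 12, 1959 (Thu); Mar 13, 1960 (Sun); Jul 13, 1960 (Wed); Aug 24, 1960 (Wed).
5 of the 7 holidays fall on weekdays; the rest are weekends and were already excluded.
Business days: 365 − 5 = 360.

360 business days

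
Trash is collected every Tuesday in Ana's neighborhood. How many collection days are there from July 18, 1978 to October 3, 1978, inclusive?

July 18, 1978 is a Tuesday.
That's 78 days from start to end, counting both.
78 = 7 × 11 + 1, so there are 11 full weeks plus 1 extra day.
Each full week contributes one Tuesday: 11 so far.
The 1 extra day is Tuesday — 1 of them qualifies.
Total: 11 + 1 = 12.

12 Tuesdays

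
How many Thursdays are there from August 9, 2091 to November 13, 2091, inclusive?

August 9, 2091 is a Thursday.
From August 9, 2091 to November 13, 2091 is 97 days inclusive.
97 = 7 × 13 + 6, so there are 13 full weeks plus 6 extra days.
Each full week contributes one Thursday: 13 so far.
The 6 extra days are Thursday, Friday, Saturday, Sunday, Monday, Tuesday — 1 of them qualifies.
Total: 13 + 1 = 14.

14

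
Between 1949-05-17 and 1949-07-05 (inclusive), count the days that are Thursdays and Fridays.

1949-05-17 is a Tuesday.
From 1949-05-17 to 1949-07-05 is 50 days inclusive.
50 = 7 × 7 + 1, so there are 7 full weeks plus 1 extra day.
Each full week contributes 2 days from the set (Thu, Fri): 7 × 2 = 14.
The 1 extra day is Tue — none qualify.
Total: 14 + 0 = 14.

14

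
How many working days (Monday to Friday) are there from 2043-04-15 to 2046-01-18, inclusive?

722 weekdays

2043-04-15 is a Wednesday.
That's 1010 days from start to end, counting both.
1010 = 7 × 144 + 2, so there are 144 full weeks plus 2 extra days.
Each full week contributes 5 weekdays (Mon–Fri): 144 × 5 = 720.
The 2 extra days are Wednesday, Thursday — 2 of them qualify.
Total: 720 + 2 = 722.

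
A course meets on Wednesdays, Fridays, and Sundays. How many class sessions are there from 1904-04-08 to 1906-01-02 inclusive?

272

1904-04-08 is a Friday.
That's 635 days from start to end, counting both.
635 = 7 × 90 + 5, so there are 90 full weeks plus 5 extra days.
Each full week contributes 3 days from the set (Wed, Fri, Sun): 90 × 3 = 270.
The 5 extra days are Fri, Sat, Sun, Mon, Tue — 2 of them qualify.
Total: 270 + 2 = 272.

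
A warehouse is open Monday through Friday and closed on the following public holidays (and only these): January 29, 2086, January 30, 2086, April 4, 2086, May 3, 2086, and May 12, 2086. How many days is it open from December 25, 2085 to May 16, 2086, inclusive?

99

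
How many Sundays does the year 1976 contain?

1976-01-01 is a Thursday.
The range spans 366 days (inclusive of both endpoints).
366 = 7 × 52 + 2, so there are 52 full weeks plus 2 extra days.
Each full week contributes one Sunday: 52 so far.
The 2 extra days are Thu, Fri — none qualify.
Total: 52 + 0 = 52.

52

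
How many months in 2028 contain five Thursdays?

A month has five Thursdays exactly when Thursday falls within its first (length − 28) days.
Jan: 31 days, starts Sat → 5 of Sat, Sun, Mon
Feb: 29 days, starts Tue → 5 of Tue
Mar: 31 days, starts Wed → 5 of Wed, Thu, Fri ✓
Apr: 30 days, starts Sat → 5 of Sat, Sun
May: 31 days, starts Mon → 5 of Mon, Tue, Wed
Jun: 30 days, starts Thu → 5 of Thu, Fri ✓
Jul: 31 days, starts Sat → 5 of Sat, Sun, Mon
Aug: 31 days, starts Tue → 5 of Tue, Wed, Thu ✓
Sep: 30 days, starts Fri → 5 of Fri, Sat
Oct: 31 days, starts Sun → 5 of Sun, Mon, Tue
Nov: 30 days, starts Wed → 5 of Wed, Thu ✓
Dec: 31 days, starts Fri → 5 of Fri, Sat, Sun
Months with five Thursdays: Mar, Jun, Aug, Nov.

4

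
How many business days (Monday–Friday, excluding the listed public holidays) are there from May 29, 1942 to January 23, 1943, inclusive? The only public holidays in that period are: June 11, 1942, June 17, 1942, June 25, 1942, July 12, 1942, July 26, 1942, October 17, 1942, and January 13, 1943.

May 29, 1942 is a Friday.
That's 240 days from start to end, counting both.
240 = 7 × 34 + 2, so there are 34 full weeks plus 2 extra days.
Each full week contributes 5 weekdays (Mon–Fri): 34 × 5 = 170.
The 2 extra days are Fri, Sat — 1 of them qualifies.
Total: 170 + 1 = 171.
Holidays: June 11, 1942 (Thu); June 17, 1942 (Wed); June 25, 1942 (Thu); July 12, 1942 (Sun); July 26, 1942 (Sun); October 17, 1942 (Sat); January 13, 1943 (Wed).
4 of the 7 holidays fall on weekdays; the rest are weekends and were already excluded.
Business days: 171 − 4 = 167.

167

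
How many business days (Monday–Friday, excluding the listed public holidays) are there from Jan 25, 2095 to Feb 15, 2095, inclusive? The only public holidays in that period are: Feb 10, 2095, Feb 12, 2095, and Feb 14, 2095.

Jan 25, 2095 is a Tuesday.
From Jan 25, 2095 to Feb 15, 2095 is 22 days inclusive.
22 = 7 × 3 + 1, so there are 3 full weeks plus 1 extra day.
Each full week contributes 5 weekdays (Mon–Fri): 3 × 5 = 15.
The 1 extra day is Tue — 1 of them qualifies.
Total: 15 + 1 = 16.
Holidays: Feb 10, 2095 (Thu); Feb 12, 2095 (Sat); Feb 14, 2095 (Mon).
2 of the 3 holidays fall on weekdays; the rest are weekends and were already excluded.
Business days: 16 − 2 = 14.

14 business days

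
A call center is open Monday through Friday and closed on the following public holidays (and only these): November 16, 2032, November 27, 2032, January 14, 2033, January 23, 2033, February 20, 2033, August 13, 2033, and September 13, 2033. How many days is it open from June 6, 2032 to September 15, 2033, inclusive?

June 6, 2032 is a Sunday.
The range spans 467 days (inclusive of both endpoints).
467 = 7 × 66 + 5, so there are 66 full weeks plus 5 extra days.
Each full week contributes 5 weekdays (Mon–Fri): 66 × 5 = 330.
The 5 extra days are Sun, Mon, Tue, Wed, Thu — 4 of them qualify.
Total: 330 + 4 = 334.
Holidays: November 16, 2032 (Tue); November 27, 2032 (Sat); January 14, 2033 (Fri); January 23, 2033 (Sun); February 20, 2033 (Sun); August 13, 2033 (Sat); September 13, 2033 (Tue).
3 of the 7 holidays fall on weekdays; the rest are weekends and were already excluded.
Business days: 334 − 3 = 331.

331 working days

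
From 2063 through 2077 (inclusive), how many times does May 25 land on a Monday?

3

Day of week of May 25 in each year:
2063: Fri, 2064: Sun, 2065: Mon ✓, 2066: Tue, 2067: Wed, 2068: Fri, 2069: Sat, 2070: Sun, 2071: Mon ✓, 2072: Wed, 2073: Thu, 2074: Fri, 2075: Sat, 2076: Mon ✓, 2077: Tue
Mondays: 2065, 2071, 2076.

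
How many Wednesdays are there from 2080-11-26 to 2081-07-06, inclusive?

32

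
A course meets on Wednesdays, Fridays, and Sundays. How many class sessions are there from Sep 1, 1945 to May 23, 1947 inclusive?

270

Sep 1, 1945 is a Saturday.
From Sep 1, 1945 to May 23, 1947 is 630 days inclusive.
630 = 7 × 90, so the span is exactly 90 full weeks.
Each full week contributes 3 days from the set (Wed, Fri, Sun): 90 × 3 = 270.
Total: 270.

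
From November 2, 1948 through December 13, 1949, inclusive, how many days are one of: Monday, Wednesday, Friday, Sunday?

232

November 2, 1948 is a Tuesday.
From November 2, 1948 to December 13, 1949 is 407 days inclusive.
407 = 7 × 58 + 1, so there are 58 full weeks plus 1 extra day.
Each full week contributes 4 days from the set (Mon, Wed, Fri, Sun): 58 × 4 = 232.
The 1 extra day is Tue — none qualify.
Total: 232 + 0 = 232.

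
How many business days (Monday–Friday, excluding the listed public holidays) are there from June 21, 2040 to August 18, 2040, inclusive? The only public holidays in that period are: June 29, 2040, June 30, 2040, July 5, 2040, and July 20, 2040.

June 21, 2040 is a Thursday.
From June 21, 2040 to August 18, 2040 is 59 days inclusive.
59 = 7 × 8 + 3, so there are 8 full weeks plus 3 extra days.
Each full week contributes 5 weekdays (Mon–Fri): 8 × 5 = 40.
The 3 extra days are Thu, Fri, Sat — 2 of them qualify.
Total: 40 + 2 = 42.
Holidays: June 29, 2040 (Fri); June 30, 2040 (Sat); July 5, 2040 (Thu); July 20, 2040 (Fri).
3 of the 4 holidays fall on weekdays; the rest are weekends and were already excluded.
Business days: 42 − 3 = 39.

39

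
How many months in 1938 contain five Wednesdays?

A month has five Wednesdays exactly when Wednesday falls within its first (length − 28) days.
Jan: 31 days, starts Sat → 5 of Sat, Sun, Mon
Feb: 28 days, starts Tue → 5 of (none)
Mar: 31 days, starts Tue → 5 of Tue, Wed, Thu ✓
Apr: 30 days, starts Fri → 5 of Fri, Sat
May: 31 days, starts Sun → 5 of Sun, Mon, Tue
Jun: 30 days, starts Wed → 5 of Wed, Thu ✓
Jul: 31 days, starts Fri → 5 of Fri, Sat, Sun
Aug: 31 days, starts Mon → 5 of Mon, Tue, Wed ✓
Sep: 30 days, starts Thu → 5 of Thu, Fri
Oct: 31 days, starts Sat → 5 of Sat, Sun, Mon
Nov: 30 days, starts Tue → 5 of Tue, Wed ✓
Dec: 31 days, starts Thu → 5 of Thu, Fri, Sat
Months with five Wednesdays: Mar, Jun, Aug, Nov.

4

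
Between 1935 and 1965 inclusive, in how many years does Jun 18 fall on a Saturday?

Day of week of June 18 in each year:
1935: Tue, 1936: Thu, 1937: Fri, 1938: Sat ✓, 1939: Sun, 1940: Tue, 1941: Wed, 1942: Thu, 1943: Fri, 1944: Sun, 1945: Mon, 1946: Tue, 1947: Wed, 1948: Fri, 1949: Sat ✓, 1950: Sun, 1951: Mon, 1952: Wed, 1953: Thu, 1954: Fri, 1955: Sat ✓, 1956: Mon, 1957: Tue, 1958: Wed, 1959: Thu, 1960: Sat ✓, 1961: Sun, 1962: Mon, 1963: Tue, 1964: Thu, 1965: Fri
Saturdays: 1938, 1949, 1955, 1960.

4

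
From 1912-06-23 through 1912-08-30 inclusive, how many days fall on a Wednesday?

10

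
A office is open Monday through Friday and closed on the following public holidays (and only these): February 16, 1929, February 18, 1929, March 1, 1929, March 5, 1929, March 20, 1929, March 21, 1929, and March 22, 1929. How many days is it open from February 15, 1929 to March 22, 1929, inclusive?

20 working days

February 15, 1929 is a Friday.
The range spans 36 days (inclusive of both endpoints).
36 = 7 × 5 + 1, so there are 5 full weeks plus 1 extra day.
Each full week contributes 5 weekdays (Mon–Fri): 5 × 5 = 25.
The 1 extra day is Fri — 1 of them qualifies.
Total: 25 + 1 = 26.
Holidays: February 16, 1929 (Sat); February 18, 1929 (Mon); March 1, 1929 (Fri); March 5, 1929 (Tue); March 20, 1929 (Wed); March 21, 1929 (Thu); March 22, 1929 (Fri).
6 of the 7 holidays fall on weekdays; the rest are weekends and were already excluded.
Business days: 26 − 6 = 20.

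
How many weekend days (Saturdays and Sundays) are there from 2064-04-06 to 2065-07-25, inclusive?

136

2064-04-06 is a Sunday.
That's 476 days from start to end, counting both.
476 = 7 × 68, so the span is exactly 68 full weeks.
Each full week contributes 2 weekend days (Sat, Sun): 68 × 2 = 136.
Total: 136.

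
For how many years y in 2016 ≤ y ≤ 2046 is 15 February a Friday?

Day of week of February 15 in each year:
2016: Mon, 2017: Wed, 2018: Thu, 2019: Fri ✓, 2020: Sat, 2021: Mon, 2022: Tue, 2023: Wed, 2024: Thu, 2025: Sat, 2026: Sun, 2027: Mon, 2028: Tue, 2029: Thu, 2030: Fri ✓, 2031: Sat, 2032: Sun, 2033: Tue, 2034: Wed, 2035: Thu, 2036: Fri ✓, 2037: Sun, 2038: Mon, 2039: Tue, 2040: Wed, 2041: Fri ✓, 2042: Sat, 2043: Sun, 2044: Mon, 2045: Wed, 2046: Thu
Fridays: 2019, 2030, 2036, 2041.

4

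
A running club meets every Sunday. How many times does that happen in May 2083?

May 1, 2083 is a Saturday.
The range spans 31 days (inclusive of both endpoints).
31 = 7 × 4 + 3, so there are 4 full weeks plus 3 extra days.
Each full week contributes one Sunday: 4 so far.
The 3 extra days are Saturday, Sunday, Monday — 1 of them qualifies.
Total: 4 + 1 = 5.

5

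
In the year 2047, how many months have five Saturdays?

4

A month has five Saturdays exactly when Saturday falls within its first (length − 28) days.
Jan: 31 days, starts Tue → 5 of Tue, Wed, Thu
Feb: 28 days, starts Fri → 5 of (none)
Mar: 31 days, starts Fri → 5 of Fri, Sat, Sun ✓
Apr: 30 days, starts Mon → 5 of Mon, Tue
May: 31 days, starts Wed → 5 of Wed, Thu, Fri
Jun: 30 days, starts Sat → 5 of Sat, Sun ✓
Jul: 31 days, starts Mon → 5 of Mon, Tue, Wed
Aug: 31 days, starts Thu → 5 of Thu, Fri, Sat ✓
Sep: 30 days, starts Sun → 5 of Sun, Mon
Oct: 31 days, starts Tue → 5 of Tue, Wed, Thu
Nov: 30 days, starts Fri → 5 of Fri, Sat ✓
Dec: 31 days, starts Sun → 5 of Sun, Mon, Tue
Months with five Saturdays: Mar, Jun, Aug, Nov.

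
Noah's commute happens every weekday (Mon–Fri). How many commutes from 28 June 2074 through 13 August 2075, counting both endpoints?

28 June 2074 is a Thursday.
The range spans 412 days (inclusive of both endpoints).
412 = 7 × 58 + 6, so there are 58 full weeks plus 6 extra days.
Each full week contributes 5 weekdays (Mon–Fri): 58 × 5 = 290.
The 6 extra days are Thu, Fri, Sat, Sun, Mon, Tue — 4 of them qualify.
Total: 290 + 4 = 294.

294 weekdays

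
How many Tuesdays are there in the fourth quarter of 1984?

1 October 1984 is a Monday.
The range spans 92 days (inclusive of both endpoints).
92 = 7 × 13 + 1, so there are 13 full weeks plus 1 extra day.
Each full week contributes one Tuesday: 13 so far.
The 1 extra day is Monday — none qualify.
Total: 13 + 0 = 13.

13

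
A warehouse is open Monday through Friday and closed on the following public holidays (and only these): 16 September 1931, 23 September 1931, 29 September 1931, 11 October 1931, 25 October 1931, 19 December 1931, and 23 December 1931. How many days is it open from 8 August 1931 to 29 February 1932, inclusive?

8 August 1931 is a Saturday.
The range spans 206 days (inclusive of both endpoints).
206 = 7 × 29 + 3, so there are 29 full weeks plus 3 extra days.
Each full week contributes 5 weekdays (Mon–Fri): 29 × 5 = 145.
The 3 extra days are Saturday, Sunday, Monday — 1 of them qualifies.
Total: 145 + 1 = 146.
Holidays: 16 September 1931 (Wed); 23 September 1931 (Wed); 29 September 1931 (Tue); 11 October 1931 (Sun); 25 October 1931 (Sun); 19 December 1931 (Sat); 23 December 1931 (Wed).
4 of the 7 holidays fall on weekdays; the rest are weekends and were already excluded.
Business days: 146 − 4 = 142.

142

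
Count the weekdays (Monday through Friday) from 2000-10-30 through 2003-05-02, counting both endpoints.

655

2000-10-30 is a Monday.
That's 915 days from start to end, counting both.
915 = 7 × 130 + 5, so there are 130 full weeks plus 5 extra days.
Each full week contributes 5 weekdays (Mon–Fri): 130 × 5 = 650.
The 5 extra days are Mon, Tue, Wed, Thu, Fri — 5 of them qualify.
Total: 650 + 5 = 655.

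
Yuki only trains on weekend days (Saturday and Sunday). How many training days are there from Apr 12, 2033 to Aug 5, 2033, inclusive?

32

Apr 12, 2033 is a Tuesday.
That's 116 days from start to end, counting both.
116 = 7 × 16 + 4, so there are 16 full weeks plus 4 extra days.
Each full week contributes 2 weekend days (Sat, Sun): 16 × 2 = 32.
The 4 extra days are Tuesday, Wednesday, Thursday, Friday — none qualify.
Total: 32 + 0 = 32.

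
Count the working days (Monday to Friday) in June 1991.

20 weekdays

1 June 1991 is a Saturday.
The range spans 30 days (inclusive of both endpoints).
30 = 7 × 4 + 2, so there are 4 full weeks plus 2 extra days.
Each full week contributes 5 weekdays (Mon–Fri): 4 × 5 = 20.
The 2 extra days are Saturday, Sunday — none qualify.
Total: 20 + 0 = 20.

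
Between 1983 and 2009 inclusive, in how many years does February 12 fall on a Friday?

3

Day of week of February 12 in each year:
1983: Sat, 1984: Sun, 1985: Tue, 1986: Wed, 1987: Thu, 1988: Fri ✓, 1989: Sun, 1990: Mon, 1991: Tue, 1992: Wed, 1993: Fri ✓, 1994: Sat, 1995: Sun, 1996: Mon, 1997: Wed, 1998: Thu, 1999: Fri ✓, 2000: Sat, 2001: Mon, 2002: Tue, 2003: Wed, 2004: Thu, 2005: Sat, 2006: Sun, 2007: Mon, 2008: Tue, 2009: Thu
Fridays: 1988, 1993, 1999.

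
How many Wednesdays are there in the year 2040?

52

Jan 1, 2040 is a Sunday.
From Jan 1, 2040 to Dec 31, 2040 is 366 days inclusive.
366 = 7 × 52 + 2, so there are 52 full weeks plus 2 extra days.
Each full week contributes one Wednesday: 52 so far.
The 2 extra days are Sunday, Monday — none qualify.
Total: 52 + 0 = 52.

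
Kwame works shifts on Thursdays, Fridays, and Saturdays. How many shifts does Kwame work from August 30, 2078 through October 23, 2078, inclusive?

August 30, 2078 is a Tuesday.
That's 55 days from start to end, counting both.
55 = 7 × 7 + 6, so there are 7 full weeks plus 6 extra days.
Each full week contributes 3 days from the set (Thu, Fri, Sat): 7 × 3 = 21.
The 6 extra days are Tuesday, Wednesday, Thursday, Friday, Saturday, Sunday — 3 of them qualify.
Total: 21 + 3 = 24.

24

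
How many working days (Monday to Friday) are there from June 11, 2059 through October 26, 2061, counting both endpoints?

621 weekdays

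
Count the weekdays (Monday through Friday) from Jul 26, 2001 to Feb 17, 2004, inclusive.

669

Jul 26, 2001 is a Thursday.
From Jul 26, 2001 to Feb 17, 2004 is 937 days inclusive.
937 = 7 × 133 + 6, so there are 133 full weeks plus 6 extra days.
Each full week contributes 5 weekdays (Mon–Fri): 133 × 5 = 665.
The 6 extra days are Thursday, Friday, Saturday, Sunday, Monday, Tuesday — 4 of them qualify.
Total: 665 + 4 = 669.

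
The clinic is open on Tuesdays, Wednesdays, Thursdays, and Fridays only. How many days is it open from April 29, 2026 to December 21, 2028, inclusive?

554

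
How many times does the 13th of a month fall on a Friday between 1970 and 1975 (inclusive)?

Friday-the-13ths by year:
1970: Feb, Mar, Nov
1971: Aug
1972: Oct
1973: Apr, Jul
1974: Sep, Dec
1975: Jun

10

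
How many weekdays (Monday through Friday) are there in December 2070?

23 weekdays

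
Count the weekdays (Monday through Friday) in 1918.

261 weekdays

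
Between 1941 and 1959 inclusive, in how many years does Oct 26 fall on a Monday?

Day of week of October 26 in each year:
1941: Sun, 1942: Mon ✓, 1943: Tue, 1944: Thu, 1945: Fri, 1946: Sat, 1947: Sun, 1948: Tue, 1949: Wed, 1950: Thu, 1951: Fri, 1952: Sun, 1953: Mon ✓, 1954: Tue, 1955: Wed, 1956: Fri, 1957: Sat, 1958: Sun, 1959: Mon ✓
Mondays: 1942, 1953, 1959.

3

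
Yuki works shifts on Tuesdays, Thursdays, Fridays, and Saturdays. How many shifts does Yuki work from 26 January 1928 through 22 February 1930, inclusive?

435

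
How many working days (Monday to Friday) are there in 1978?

260 weekdays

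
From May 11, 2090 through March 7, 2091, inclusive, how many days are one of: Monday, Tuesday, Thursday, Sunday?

172

May 11, 2090 is a Thursday.
That's 301 days from start to end, counting both.
301 = 7 × 43, so the span is exactly 43 full weeks.
Each full week contributes 4 days from the set (Mon, Tue, Thu, Sun): 43 × 4 = 172.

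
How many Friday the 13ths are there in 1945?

2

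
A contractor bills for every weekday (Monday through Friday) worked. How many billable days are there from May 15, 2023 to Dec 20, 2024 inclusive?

420 weekdays

May 15, 2023 is a Monday.
The range spans 586 days (inclusive of both endpoints).
586 = 7 × 83 + 5, so there are 83 full weeks plus 5 extra days.
Each full week contributes 5 weekdays (Mon–Fri): 83 × 5 = 415.
The 5 extra days are Mon, Tue, Wed, Thu, Fri — 5 of them qualify.
Total: 415 + 5 = 420.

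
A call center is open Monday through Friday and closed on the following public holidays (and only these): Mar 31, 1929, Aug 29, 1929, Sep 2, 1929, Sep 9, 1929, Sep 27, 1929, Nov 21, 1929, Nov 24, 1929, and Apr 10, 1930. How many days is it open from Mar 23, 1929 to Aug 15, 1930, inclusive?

Mar 23, 1929 is a Saturday.
From Mar 23, 1929 to Aug 15, 1930 is 511 days inclusive.
511 = 7 × 73, so the span is exactly 73 full weeks.
Each full week contributes 5 weekdays (Mon–Fri): 73 × 5 = 365.
Holidays: Mar 31, 1929 (Sun); Aug 29, 1929 (Thu); Sep 2, 1929 (Mon); Sep 9, 1929 (Mon); Sep 27, 1929 (Fri); Nov 21, 1929 (Thu); Nov 24, 1929 (Sun); Apr 10, 1930 (Thu).
6 of the 8 holidays fall on weekdays; the rest are weekends and were already excluded.
Business days: 365 − 6 = 359.

359 working days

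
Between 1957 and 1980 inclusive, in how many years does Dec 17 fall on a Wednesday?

Day of week of December 17 in each year:
1957: Tue, 1958: Wed ✓, 1959: Thu, 1960: Sat, 1961: Sun, 1962: Mon, 1963: Tue, 1964: Thu, 1965: Fri, 1966: Sat, 1967: Sun, 1968: Tue, 1969: Wed ✓, 1970: Thu, 1971: Fri, 1972: Sun, 1973: Mon, 1974: Tue, 1975: Wed ✓, 1976: Fri, 1977: Sat, 1978: Sun, 1979: Mon, 1980: Wed ✓
Wednesdays: 1958, 1969, 1975, 1980.

4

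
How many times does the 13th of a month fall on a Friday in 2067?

1

The 13th falls on a Friday when the month's 13th has weekday Fri.
Jan 13 is Thu; Feb 13 is Sun; Mar 13 is Sun; Apr 13 is Wed; May 13 is Fri ✓; Jun 13 is Mon; Jul 13 is Wed; Aug 13 is Sat; Sep 13 is Tue; Oct 13 is Thu; Nov 13 is Sun; Dec 13 is Tue.
Friday the 13ths: May.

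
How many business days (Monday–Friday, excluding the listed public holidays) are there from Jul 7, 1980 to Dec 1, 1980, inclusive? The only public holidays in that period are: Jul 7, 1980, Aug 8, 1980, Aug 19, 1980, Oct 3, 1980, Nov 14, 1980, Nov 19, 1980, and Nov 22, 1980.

100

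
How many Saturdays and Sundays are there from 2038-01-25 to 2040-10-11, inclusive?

2038-01-25 is a Monday.
From 2038-01-25 to 2040-10-11 is 991 days inclusive.
991 = 7 × 141 + 4, so there are 141 full weeks plus 4 extra days.
Each full week contributes 2 weekend days (Sat, Sun): 141 × 2 = 282.
The 4 extra days are Mon, Tue, Wed, Thu — none qualify.
Total: 282 + 0 = 282.

282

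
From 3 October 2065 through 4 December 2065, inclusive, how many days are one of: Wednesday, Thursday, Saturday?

27

3 October 2065 is a Saturday.
The range spans 63 days (inclusive of both endpoints).
63 = 7 × 9, so the span is exactly 9 full weeks.
Each full week contributes 3 days from the set (Wed, Thu, Sat): 9 × 3 = 27.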